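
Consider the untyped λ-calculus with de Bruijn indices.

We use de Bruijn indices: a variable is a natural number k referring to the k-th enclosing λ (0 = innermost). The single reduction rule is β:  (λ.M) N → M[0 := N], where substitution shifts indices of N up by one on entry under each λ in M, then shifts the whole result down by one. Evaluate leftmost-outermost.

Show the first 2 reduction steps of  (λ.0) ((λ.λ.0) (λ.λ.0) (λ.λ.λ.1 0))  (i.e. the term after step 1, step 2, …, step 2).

Answer: after 2 steps: (λ.0) (λ.λ.λ.1 0)

Derivation:
  start: (λ.0) ((λ.λ.0) (λ.λ.0) (λ.λ.λ.1 0))
  [1] (λ.λ.0) (λ.λ.0) (λ.λ.λ.1 0)
  [2] (λ.0) (λ.λ.λ.1 0)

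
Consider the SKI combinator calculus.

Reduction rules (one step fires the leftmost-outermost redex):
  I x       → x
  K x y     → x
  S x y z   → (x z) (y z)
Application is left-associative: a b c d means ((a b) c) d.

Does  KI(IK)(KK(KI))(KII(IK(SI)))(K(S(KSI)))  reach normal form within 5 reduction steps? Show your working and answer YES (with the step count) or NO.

Answer: NO — after 5 steps the term is I(IK(SI)), not yet normal

Working:
  start: KI(IK)(KK(KI))(KII(IK(SI)))(K(S(KSI)))
  →1  I(KK(KI))(KII(IK(SI)))(K(S(KSI)))
  →2  KK(KI)(KII(IK(SI)))(K(S(KSI)))
  →3  K(KII(IK(SI)))(K(S(KSI)))
  →4  KII(IK(SI))
  →5  I(IK(SI))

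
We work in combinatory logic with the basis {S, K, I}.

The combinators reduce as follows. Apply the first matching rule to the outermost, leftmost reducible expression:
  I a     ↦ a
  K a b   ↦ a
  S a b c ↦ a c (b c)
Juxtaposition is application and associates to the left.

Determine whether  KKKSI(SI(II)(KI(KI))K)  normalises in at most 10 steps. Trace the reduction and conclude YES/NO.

Answer: YES — reaches normal form SK in 10 ≤ 10 steps

Reduction:
  start: KKKSI(SI(II)(KI(KI))K)
  step 1: KSI(SI(II)(KI(KI))K)
  step 2: S(SI(II)(KI(KI))K)
  step 3: S(I(KI(KI))(II(KI(KI)))K)
  step 4: S(KI(KI)(II(KI(KI)))K)
  step 5: S(I(II(KI(KI)))K)
  step 6: S(II(KI(KI))K)
  step 7: S(I(KI(KI))K)
  step 8: S(KI(KI)K)
  step 9: S(IK)
  step 10: SK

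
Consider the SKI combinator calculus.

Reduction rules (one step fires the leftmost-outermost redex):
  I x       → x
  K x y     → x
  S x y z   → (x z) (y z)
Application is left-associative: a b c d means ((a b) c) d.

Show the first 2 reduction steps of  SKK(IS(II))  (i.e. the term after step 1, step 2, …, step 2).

Answer: after 2 steps: IS(II)

Working:
  start: SKK(IS(II))
  step 1: K(IS(II))(K(IS(II)))
  step 2: IS(II)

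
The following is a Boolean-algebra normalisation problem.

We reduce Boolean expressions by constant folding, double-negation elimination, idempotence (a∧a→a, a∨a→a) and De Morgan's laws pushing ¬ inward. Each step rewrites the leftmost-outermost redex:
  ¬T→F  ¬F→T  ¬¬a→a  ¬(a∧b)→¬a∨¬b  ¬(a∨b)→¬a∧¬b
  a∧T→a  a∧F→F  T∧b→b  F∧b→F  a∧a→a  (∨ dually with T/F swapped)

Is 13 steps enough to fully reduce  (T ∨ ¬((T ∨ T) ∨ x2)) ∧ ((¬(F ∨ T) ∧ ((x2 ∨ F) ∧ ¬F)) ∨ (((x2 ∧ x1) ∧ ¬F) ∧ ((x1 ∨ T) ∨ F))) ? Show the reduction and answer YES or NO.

Answer: YES — reaches normal form x2 ∧ x1 in 13 ≤ 13 steps

Working:
  start: (T ∨ ¬((T ∨ T) ∨ x2)) ∧ ((¬(F ∨ T) ∧ ((x2 ∨ F) ∧ ¬F)) ∨ (((x2 ∧ x1) ∧ ¬F) ∧ ((x1 ∨ T) ∨ F)))
  step 1: T ∧ ((¬(F ∨ T) ∧ ((x2 ∨ F) ∧ ¬F)) ∨ (((x2 ∧ x1) ∧ ¬F) ∧ ((x1 ∨ T) ∨ F)))
  step 2: (¬(F ∨ T) ∧ ((x2 ∨ F) ∧ ¬F)) ∨ (((x2 ∧ x1) ∧ ¬F) ∧ ((x1 ∨ T) ∨ F))
  step 3: ((¬F ∧ ¬T) ∧ ((x2 ∨ F) ∧ ¬F)) ∨ (((x2 ∧ x1) ∧ ¬F) ∧ ((x1 ∨ T) ∨ F))
  step 4: ((T ∧ ¬T) ∧ ((x2 ∨ F) ∧ ¬F)) ∨ (((x2 ∧ x1) ∧ ¬F) ∧ ((x1 ∨ T) ∨ F))
  step 5: (¬T ∧ ((x2 ∨ F) ∧ ¬F)) ∨ (((x2 ∧ x1) ∧ ¬F) ∧ ((x1 ∨ T) ∨ F))
  step 6: (F ∧ ((x2 ∨ F) ∧ ¬F)) ∨ (((x2 ∧ x1) ∧ ¬F) ∧ ((x1 ∨ T) ∨ F))
  step 7: F ∨ (((x2 ∧ x1) ∧ ¬F) ∧ ((x1 ∨ T) ∨ F))
  step 8: ((x2 ∧ x1) ∧ ¬F) ∧ ((x1 ∨ T) ∨ F)
  step 9: ((x2 ∧ x1) ∧ T) ∧ ((x1 ∨ T) ∨ F)
  step 10: (x2 ∧ x1) ∧ ((x1 ∨ T) ∨ F)
  step 11: (x2 ∧ x1) ∧ (x1 ∨ T)
  step 12: (x2 ∧ x1) ∧ T
  step 13: x2 ∧ x1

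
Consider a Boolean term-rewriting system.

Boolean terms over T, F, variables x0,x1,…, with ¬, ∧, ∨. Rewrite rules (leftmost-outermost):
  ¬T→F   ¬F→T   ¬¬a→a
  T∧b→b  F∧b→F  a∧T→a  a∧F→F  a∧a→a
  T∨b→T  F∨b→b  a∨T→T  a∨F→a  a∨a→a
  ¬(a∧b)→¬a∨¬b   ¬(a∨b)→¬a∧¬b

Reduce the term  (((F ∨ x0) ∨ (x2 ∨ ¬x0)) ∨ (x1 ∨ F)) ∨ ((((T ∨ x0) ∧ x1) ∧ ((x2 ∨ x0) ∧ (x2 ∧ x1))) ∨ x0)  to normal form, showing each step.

  start: (((F ∨ x0) ∨ (x2 ∨ ¬x0)) ∨ (x1 ∨ F)) ∨ ((((T ∨ x0) ∧ x1) ∧ ((x2 ∨ x0) ∧ (x2 ∧ x1))) ∨ x0)
  step 1: ((x0 ∨ (x2 ∨ ¬x0)) ∨ (x1 ∨ F)) ∨ ((((T ∨ x0) ∧ x1) ∧ ((x2 ∨ x0) ∧ (x2 ∧ x1))) ∨ x0)
  step 2: ((x0 ∨ (x2 ∨ ¬x0)) ∨ x1) ∨ ((((T ∨ x0) ∧ x1) ∧ ((x2 ∨ x0) ∧ (x2 ∧ x1))) ∨ x0)
  step 3: ((x0 ∨ (x2 ∨ ¬x0)) ∨ x1) ∨ (((T ∧ x1) ∧ ((x2 ∨ x0) ∧ (x2 ∧ x1))) ∨ x0)
  step 4: ((x0 ∨ (x2 ∨ ¬x0)) ∨ x1) ∨ ((x1 ∧ ((x2 ∨ x0) ∧ (x2 ∧ x1))) ∨ x0)

Answer: normal form = ((x0 ∨ (x2 ∨ ¬x0)) ∨ x1) ∨ ((x1 ∧ ((x2 ∨ x0) ∧ (x2 ∧ x1))) ∨ x0)  (in 4 steps)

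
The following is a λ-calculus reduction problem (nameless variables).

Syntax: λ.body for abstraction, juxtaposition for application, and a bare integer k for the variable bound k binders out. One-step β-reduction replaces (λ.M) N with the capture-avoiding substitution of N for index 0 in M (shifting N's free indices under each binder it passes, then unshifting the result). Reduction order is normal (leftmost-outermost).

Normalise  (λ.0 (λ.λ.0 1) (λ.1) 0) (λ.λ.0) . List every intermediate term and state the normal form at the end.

Answer: normal form = λ.λ.0  (in 4 steps)

Working:
  start: (λ.0 (λ.λ.0 1) (λ.1) 0) (λ.λ.0)
  step 1: (λ.λ.0) (λ.λ.0 1) (λ.λ.λ.0) (λ.λ.0)
  step 2: (λ.0) (λ.λ.λ.0) (λ.λ.0)
  step 3: (λ.λ.λ.0) (λ.λ.0)
  step 4: λ.λ.0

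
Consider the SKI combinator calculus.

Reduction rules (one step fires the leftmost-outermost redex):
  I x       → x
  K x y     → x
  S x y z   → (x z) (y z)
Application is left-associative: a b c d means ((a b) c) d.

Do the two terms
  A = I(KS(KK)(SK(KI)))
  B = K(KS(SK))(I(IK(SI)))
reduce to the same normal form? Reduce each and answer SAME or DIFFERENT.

Answer: DIFFERENT — A ⇓ S(SK(KI)), B ⇓ S

Working:
Term A:
  start: I(KS(KK)(SK(KI)))
  →1  KS(KK)(SK(KI))
  →2  S(SK(KI))

Term B:
  start: K(KS(SK))(I(IK(SI)))
  →1  KS(SK)
  →2  S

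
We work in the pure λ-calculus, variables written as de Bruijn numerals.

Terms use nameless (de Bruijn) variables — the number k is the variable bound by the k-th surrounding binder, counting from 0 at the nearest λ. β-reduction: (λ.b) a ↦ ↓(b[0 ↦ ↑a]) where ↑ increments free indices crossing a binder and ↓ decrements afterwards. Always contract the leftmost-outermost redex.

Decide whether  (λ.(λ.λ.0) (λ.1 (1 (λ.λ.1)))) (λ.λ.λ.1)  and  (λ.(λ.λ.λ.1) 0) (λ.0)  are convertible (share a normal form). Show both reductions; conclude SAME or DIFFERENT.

Term A:
  start: (λ.(λ.λ.0) (λ.1 (1 (λ.λ.1)))) (λ.λ.λ.1)
  step 1: (λ.λ.0) (λ.(λ.λ.λ.1) ((λ.λ.λ.1) (λ.λ.1)))
  step 2: λ.0

Term B:
  start: (λ.(λ.λ.λ.1) 0) (λ.0)
  step 1: (λ.λ.λ.1) (λ.0)
  step 2: λ.λ.1

Answer: DIFFERENT — A ⇓ λ.0, B ⇓ λ.λ.1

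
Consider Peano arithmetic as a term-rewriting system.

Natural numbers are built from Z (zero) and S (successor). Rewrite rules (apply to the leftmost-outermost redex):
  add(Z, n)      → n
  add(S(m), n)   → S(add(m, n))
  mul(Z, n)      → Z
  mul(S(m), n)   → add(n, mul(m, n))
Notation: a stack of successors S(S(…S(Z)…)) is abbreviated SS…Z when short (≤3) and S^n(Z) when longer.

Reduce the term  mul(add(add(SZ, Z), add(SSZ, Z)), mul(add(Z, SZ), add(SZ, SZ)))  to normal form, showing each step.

Answer: normal form = S^6(Z)  (in 44 steps)

Working:
  start: mul(add(add(SZ, Z), add(SSZ, Z)), mul(add(Z, SZ), add(SZ, SZ)))
  →1  mul(add(S(add(Z, Z)), add(SSZ, Z)), mul(add(Z, SZ), add(SZ, SZ)))
  →2  mul(S(add(add(Z, Z), add(SSZ, Z))), mul(add(Z, SZ), add(SZ, SZ)))
  →3  add(mul(add(Z, SZ), add(SZ, SZ)), mul(add(add(Z, Z), add(SSZ, Z)), mul(add(Z, SZ), add(SZ, SZ))))
  →4  add(mul(SZ, add(SZ, SZ)), mul(add(add(Z, Z), add(SSZ, Z)), mul(add(Z, SZ), add(SZ, SZ))))
  →5  add(add(add(SZ, SZ), mul(Z, add(SZ, SZ))), mul(add(add(Z, Z), add(SSZ, Z)), mul(add(Z, SZ), add(SZ, SZ))))
  →6  add(add(S(add(Z, SZ)), mul(Z, add(SZ, SZ))), mul(add(add(Z, Z), add(SSZ, Z)), mul(add(Z, SZ), add(SZ, SZ))))
  →7  add(S(add(add(Z, SZ), mul(Z, add(SZ, SZ)))), mul(add(add(Z, Z), add(SSZ, Z)), mul(add(Z, SZ), add(SZ, SZ))))
  →8  S(add(add(add(Z, SZ), mul(Z, add(SZ, SZ))), mul(add(add(Z, Z), add(SSZ, Z)), mul(add(Z, SZ), add(SZ, SZ)))))
  →9  S(add(add(SZ, mul(Z, add(SZ, SZ))), mul(add(add(Z, Z), add(SSZ, Z)), mul(add(Z, SZ), add(SZ, SZ)))))
  →10  S(add(S(add(Z, mul(Z, add(SZ, SZ)))), mul(add(add(Z, Z), add(SSZ, Z)), mul(add(Z, SZ), add(SZ, SZ)))))
  →11  S(S(add(add(Z, mul(Z, add(SZ, SZ))), mul(add(add(Z, Z), add(SSZ, Z)), mul(add(Z, SZ), add(SZ, SZ))))))
  →12  S(S(add(mul(Z, add(SZ, SZ)), mul(add(add(Z, Z), add(SSZ, Z)), mul(add(Z, SZ), add(SZ, SZ))))))
  →13  S(S(add(Z, mul(add(add(Z, Z), add(SSZ, Z)), mul(add(Z, SZ), add(SZ, SZ))))))
  →14  S(S(mul(add(add(Z, Z), add(SSZ, Z)), mul(add(Z, SZ), add(SZ, SZ)))))
  →15  S(S(mul(add(Z, add(SSZ, Z)), mul(add(Z, SZ), add(SZ, SZ)))))
  →16  S(S(mul(add(SSZ, Z), mul(add(Z, SZ), add(SZ, SZ)))))
  →17  S(S(mul(S(add(SZ, Z)), mul(add(Z, SZ), add(SZ, SZ)))))
  →18  S(S(add(mul(add(Z, SZ), add(SZ, SZ)), mul(add(SZ, Z), mul(add(Z, SZ), add(SZ, SZ))))))
  →19  S(S(add(mul(SZ, add(SZ, SZ)), mul(add(SZ, Z), mul(add(Z, SZ), add(SZ, SZ))))))
  →20  S(S(add(add(add(SZ, SZ), mul(Z, add(SZ, SZ))), mul(add(SZ, Z), mul(add(Z, SZ), add(SZ, SZ))))))
  →21  S(S(add(add(S(add(Z, SZ)), mul(Z, add(SZ, SZ))), mul(add(SZ, Z), mul(add(Z, SZ), add(SZ, SZ))))))
  →22  S(S(add(S(add(add(Z, SZ), mul(Z, add(SZ, SZ)))), mul(add(SZ, Z), mul(add(Z, SZ), add(SZ, SZ))))))
  →23  S(S(S(add(add(add(Z, SZ), mul(Z, add(SZ, SZ))), mul(add(SZ, Z), mul(add(Z, SZ), add(SZ, SZ)))))))
  →24  S(S(S(add(add(SZ, mul(Z, add(SZ, SZ))), mul(add(SZ, Z), mul(add(Z, SZ), add(SZ, SZ)))))))
  →25  S(S(S(add(S(add(Z, mul(Z, add(SZ, SZ)))), mul(add(SZ, Z), mul(add(Z, SZ), add(SZ, SZ)))))))
  →26  S(S(S(S(add(add(Z, mul(Z, add(SZ, SZ))), mul(add(SZ, Z), mul(add(Z, SZ), add(SZ, SZ))))))))
  →27  S(S(S(S(add(mul(Z, add(SZ, SZ)), mul(add(SZ, Z), mul(add(Z, SZ), add(SZ, SZ))))))))
  →28  S(S(S(S(add(Z, mul(add(SZ, Z), mul(add(Z, SZ), add(SZ, SZ))))))))
  →29  S(S(S(S(mul(add(SZ, Z), mul(add(Z, SZ), add(SZ, SZ)))))))
  →30  S(S(S(S(mul(S(add(Z, Z)), mul(add(Z, SZ), add(SZ, SZ)))))))
  →31  S(S(S(S(add(mul(add(Z, SZ), add(SZ, SZ)), mul(add(Z, Z), mul(add(Z, SZ), add(SZ, SZ))))))))
  →32  S(S(S(S(add(mul(SZ, add(SZ, SZ)), mul(add(Z, Z), mul(add(Z, SZ), add(SZ, SZ))))))))
  →33  S(S(S(S(add(add(add(SZ, SZ), mul(Z, add(SZ, SZ))), mul(add(Z, Z), mul(add(Z, SZ), add(SZ, SZ))))))))
  →34  S(S(S(S(add(add(S(add(Z, SZ)), mul(Z, add(SZ, SZ))), mul(add(Z, Z), mul(add(Z, SZ), add(SZ, SZ))))))))
  →35  S(S(S(S(add(S(add(add(Z, SZ), mul(Z, add(SZ, SZ)))), mul(add(Z, Z), mul(add(Z, SZ), add(SZ, SZ))))))))
  →36  S(S(S(S(S(add(add(add(Z, SZ), mul(Z, add(SZ, SZ))), mul(add(Z, Z), mul(add(Z, SZ), add(SZ, SZ)))))))))
  →37  S(S(S(S(S(add(add(SZ, mul(Z, add(SZ, SZ))), mul(add(Z, Z), mul(add(Z, SZ), add(SZ, SZ)))))))))
  →38  S(S(S(S(S(add(S(add(Z, mul(Z, add(SZ, SZ)))), mul(add(Z, Z), mul(add(Z, SZ), add(SZ, SZ)))))))))
  →39  S(S(S(S(S(S(add(add(Z, mul(Z, add(SZ, SZ))), mul(add(Z, Z), mul(add(Z, SZ), add(SZ, SZ))))))))))
  →40  S(S(S(S(S(S(add(mul(Z, add(SZ, SZ)), mul(add(Z, Z), mul(add(Z, SZ), add(SZ, SZ))))))))))
  →41  S(S(S(S(S(S(add(Z, mul(add(Z, Z), mul(add(Z, SZ), add(SZ, SZ))))))))))
  →42  S(S(S(S(S(S(mul(add(Z, Z), mul(add(Z, SZ), add(SZ, SZ)))))))))
  →43  S(S(S(S(S(S(mul(Z, mul(add(Z, SZ), add(SZ, SZ)))))))))
  →44  S^6(Z)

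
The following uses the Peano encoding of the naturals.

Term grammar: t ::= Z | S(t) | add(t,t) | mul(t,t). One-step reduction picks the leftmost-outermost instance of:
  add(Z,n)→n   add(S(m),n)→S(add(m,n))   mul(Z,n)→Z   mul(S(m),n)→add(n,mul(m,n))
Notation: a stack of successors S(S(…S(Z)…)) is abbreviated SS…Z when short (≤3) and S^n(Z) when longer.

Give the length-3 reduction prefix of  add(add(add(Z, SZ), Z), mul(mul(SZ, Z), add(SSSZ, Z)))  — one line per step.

  start: add(add(add(Z, SZ), Z), mul(mul(SZ, Z), add(SSSZ, Z)))
  →1  add(add(SZ, Z), mul(mul(SZ, Z), add(SSSZ, Z)))
  →2  add(S(add(Z, Z)), mul(mul(SZ, Z), add(SSSZ, Z)))
  →3  S(add(add(Z, Z), mul(mul(SZ, Z), add(SSSZ, Z))))

Answer: after 3 steps: S(add(add(Z, Z), mul(mul(SZ, Z), add(SSSZ, Z))))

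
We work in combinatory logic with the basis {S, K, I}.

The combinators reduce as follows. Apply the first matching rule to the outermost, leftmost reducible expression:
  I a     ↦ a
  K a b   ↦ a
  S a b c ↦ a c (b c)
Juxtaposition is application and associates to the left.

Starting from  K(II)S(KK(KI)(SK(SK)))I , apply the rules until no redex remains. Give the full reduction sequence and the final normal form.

Answer: normal form = SK(SK)  (in 5 steps)

Derivation:
  start: K(II)S(KK(KI)(SK(SK)))I
  [1] II(KK(KI)(SK(SK)))I
  [2] I(KK(KI)(SK(SK)))I
  [3] KK(KI)(SK(SK))I
  [4] K(SK(SK))I
  [5] SK(SK)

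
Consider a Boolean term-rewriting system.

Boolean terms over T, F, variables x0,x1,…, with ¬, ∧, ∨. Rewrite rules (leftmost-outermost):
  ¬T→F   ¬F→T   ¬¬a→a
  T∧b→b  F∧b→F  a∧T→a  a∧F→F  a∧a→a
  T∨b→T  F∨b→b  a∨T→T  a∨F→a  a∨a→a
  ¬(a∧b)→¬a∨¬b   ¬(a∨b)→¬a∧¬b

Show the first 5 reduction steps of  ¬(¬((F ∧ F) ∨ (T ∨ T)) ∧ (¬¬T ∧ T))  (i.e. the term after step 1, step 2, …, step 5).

Answer: after 5 steps: T ∨ ¬(¬¬T ∧ T)

Derivation:
  start: ¬(¬((F ∧ F) ∨ (T ∨ T)) ∧ (¬¬T ∧ T))
  step 1: ¬¬((F ∧ F) ∨ (T ∨ T)) ∨ ¬(¬¬T ∧ T)
  step 2: ((F ∧ F) ∨ (T ∨ T)) ∨ ¬(¬¬T ∧ T)
  step 3: (F ∨ (T ∨ T)) ∨ ¬(¬¬T ∧ T)
  step 4: (T ∨ T) ∨ ¬(¬¬T ∧ T)
  step 5: T ∨ ¬(¬¬T ∧ T)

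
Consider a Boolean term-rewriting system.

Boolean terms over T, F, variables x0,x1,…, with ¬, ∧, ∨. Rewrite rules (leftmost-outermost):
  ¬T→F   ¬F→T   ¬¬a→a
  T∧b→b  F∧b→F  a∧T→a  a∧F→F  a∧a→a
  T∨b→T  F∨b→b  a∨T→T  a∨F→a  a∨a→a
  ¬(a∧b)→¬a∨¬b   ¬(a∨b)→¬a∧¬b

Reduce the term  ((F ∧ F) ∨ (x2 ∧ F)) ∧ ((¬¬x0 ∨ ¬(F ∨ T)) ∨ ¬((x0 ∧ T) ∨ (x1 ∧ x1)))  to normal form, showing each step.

  start: ((F ∧ F) ∨ (x2 ∧ F)) ∧ ((¬¬x0 ∨ ¬(F ∨ T)) ∨ ¬((x0 ∧ T) ∨ (x1 ∧ x1)))
  [1] (F ∨ (x2 ∧ F)) ∧ ((¬¬x0 ∨ ¬(F ∨ T)) ∨ ¬((x0 ∧ T) ∨ (x1 ∧ x1)))
  [2] (x2 ∧ F) ∧ ((¬¬x0 ∨ ¬(F ∨ T)) ∨ ¬((x0 ∧ T) ∨ (x1 ∧ x1)))
  [3] F ∧ ((¬¬x0 ∨ ¬(F ∨ T)) ∨ ¬((x0 ∧ T) ∨ (x1 ∧ x1)))
  [4] F

Answer: normal form = F  (in 4 steps)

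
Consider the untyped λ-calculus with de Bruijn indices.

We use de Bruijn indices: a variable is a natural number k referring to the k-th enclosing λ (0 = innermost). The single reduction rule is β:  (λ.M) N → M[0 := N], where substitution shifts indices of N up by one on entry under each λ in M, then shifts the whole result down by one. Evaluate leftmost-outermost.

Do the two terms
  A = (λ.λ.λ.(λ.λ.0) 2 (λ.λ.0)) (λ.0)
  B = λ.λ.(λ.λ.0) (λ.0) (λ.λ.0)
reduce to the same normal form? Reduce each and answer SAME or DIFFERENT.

Answer: SAME — A ⇓ λ.λ.λ.λ.0, B ⇓ λ.λ.λ.λ.0

Working:
Term A:
  start: (λ.λ.λ.(λ.λ.0) 2 (λ.λ.0)) (λ.0)
  step 1: λ.λ.(λ.λ.0) (λ.0) (λ.λ.0)
  step 2: λ.λ.(λ.0) (λ.λ.0)
  step 3: λ.λ.λ.λ.0

Term B:
  start: λ.λ.(λ.λ.0) (λ.0) (λ.λ.0)
  step 1: λ.λ.(λ.0) (λ.λ.0)
  step 2: λ.λ.λ.λ.0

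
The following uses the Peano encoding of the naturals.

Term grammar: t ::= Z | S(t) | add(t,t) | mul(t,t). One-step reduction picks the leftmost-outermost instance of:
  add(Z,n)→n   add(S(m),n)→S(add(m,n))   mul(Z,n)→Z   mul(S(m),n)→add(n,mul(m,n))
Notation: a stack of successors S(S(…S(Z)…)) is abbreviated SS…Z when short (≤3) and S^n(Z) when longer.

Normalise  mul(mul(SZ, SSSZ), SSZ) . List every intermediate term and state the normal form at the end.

Answer: normal form = S^6(Z)  (in 19 steps)

Derivation:
  start: mul(mul(SZ, SSSZ), SSZ)
  step 1: mul(add(SSSZ, mul(Z, SSSZ)), SSZ)
  step 2: mul(S(add(SSZ, mul(Z, SSSZ))), SSZ)
  step 3: add(SSZ, mul(add(SSZ, mul(Z, SSSZ)), SSZ))
  step 4: S(add(SZ, mul(add(SSZ, mul(Z, SSSZ)), SSZ)))
  step 5: S(S(add(Z, mul(add(SSZ, mul(Z, SSSZ)), SSZ))))
  step 6: S(S(mul(add(SSZ, mul(Z, SSSZ)), SSZ)))
  step 7: S(S(mul(S(add(SZ, mul(Z, SSSZ))), SSZ)))
  step 8: S(S(add(SSZ, mul(add(SZ, mul(Z, SSSZ)), SSZ))))
  step 9: S(S(S(add(SZ, mul(add(SZ, mul(Z, SSSZ)), SSZ)))))
  step 10: S(S(S(S(add(Z, mul(add(SZ, mul(Z, SSSZ)), SSZ))))))
  step 11: S(S(S(S(mul(add(SZ, mul(Z, SSSZ)), SSZ)))))
  step 12: S(S(S(S(mul(S(add(Z, mul(Z, SSSZ))), SSZ)))))
  step 13: S(S(S(S(add(SSZ, mul(add(Z, mul(Z, SSSZ)), SSZ))))))
  step 14: S(S(S(S(S(add(SZ, mul(add(Z, mul(Z, SSSZ)), SSZ)))))))
  step 15: S(S(S(S(S(S(add(Z, mul(add(Z, mul(Z, SSSZ)), SSZ))))))))
  step 16: S(S(S(S(S(S(mul(add(Z, mul(Z, SSSZ)), SSZ)))))))
  step 17: S(S(S(S(S(S(mul(mul(Z, SSSZ), SSZ)))))))
  step 18: S(S(S(S(S(S(mul(Z, SSZ)))))))
  step 19: S^6(Z)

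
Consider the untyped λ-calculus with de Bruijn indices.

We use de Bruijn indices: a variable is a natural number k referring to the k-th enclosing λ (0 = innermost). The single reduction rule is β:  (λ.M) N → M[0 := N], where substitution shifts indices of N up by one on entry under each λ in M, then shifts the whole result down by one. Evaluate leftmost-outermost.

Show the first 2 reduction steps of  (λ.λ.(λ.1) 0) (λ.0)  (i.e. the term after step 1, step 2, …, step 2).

  start: (λ.λ.(λ.1) 0) (λ.0)
  step 1: λ.(λ.1) 0
  step 2: λ.0

Answer: after 2 steps: λ.0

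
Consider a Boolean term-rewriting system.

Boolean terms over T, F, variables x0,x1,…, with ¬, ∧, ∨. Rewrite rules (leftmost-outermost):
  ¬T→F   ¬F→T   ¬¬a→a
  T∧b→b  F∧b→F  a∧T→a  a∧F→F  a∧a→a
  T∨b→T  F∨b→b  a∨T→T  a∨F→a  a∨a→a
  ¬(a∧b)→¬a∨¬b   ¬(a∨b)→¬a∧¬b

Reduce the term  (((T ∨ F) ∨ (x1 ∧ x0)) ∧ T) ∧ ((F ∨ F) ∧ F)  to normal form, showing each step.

  start: (((T ∨ F) ∨ (x1 ∧ x0)) ∧ T) ∧ ((F ∨ F) ∧ F)
  step 1: ((T ∨ F) ∨ (x1 ∧ x0)) ∧ ((F ∨ F) ∧ F)
  step 2: (T ∨ (x1 ∧ x0)) ∧ ((F ∨ F) ∧ F)
  step 3: T ∧ ((F ∨ F) ∧ F)
  step 4: (F ∨ F) ∧ F
  step 5: F

Answer: normal form = F  (in 5 steps)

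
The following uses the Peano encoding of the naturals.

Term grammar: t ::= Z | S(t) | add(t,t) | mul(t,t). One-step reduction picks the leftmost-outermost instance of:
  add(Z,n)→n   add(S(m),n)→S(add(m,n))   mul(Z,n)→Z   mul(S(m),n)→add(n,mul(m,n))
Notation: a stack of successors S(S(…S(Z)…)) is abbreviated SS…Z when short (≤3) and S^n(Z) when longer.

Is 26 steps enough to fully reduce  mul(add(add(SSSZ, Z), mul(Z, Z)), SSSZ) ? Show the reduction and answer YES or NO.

  start: mul(add(add(SSSZ, Z), mul(Z, Z)), SSSZ)
  step 1: mul(add(S(add(SSZ, Z)), mul(Z, Z)), SSSZ)
  step 2: mul(S(add(add(SSZ, Z), mul(Z, Z))), SSSZ)
  step 3: add(SSSZ, mul(add(add(SSZ, Z), mul(Z, Z)), SSSZ))
  step 4: S(add(SSZ, mul(add(add(SSZ, Z), mul(Z, Z)), SSSZ)))
  step 5: S(S(add(SZ, mul(add(add(SSZ, Z), mul(Z, Z)), SSSZ))))
  step 6: S(S(S(add(Z, mul(add(add(SSZ, Z), mul(Z, Z)), SSSZ)))))
  step 7: S(S(S(mul(add(add(SSZ, Z), mul(Z, Z)), SSSZ))))
  step 8: S(S(S(mul(add(S(add(SZ, Z)), mul(Z, Z)), SSSZ))))
  step 9: S(S(S(mul(S(add(add(SZ, Z), mul(Z, Z))), SSSZ))))
  step 10: S(S(S(add(SSSZ, mul(add(add(SZ, Z), mul(Z, Z)), SSSZ)))))
  step 11: S(S(S(S(add(SSZ, mul(add(add(SZ, Z), mul(Z, Z)), SSSZ))))))
  step 12: S(S(S(S(S(add(SZ, mul(add(add(SZ, Z), mul(Z, Z)), SSSZ)))))))
  step 13: S(S(S(S(S(S(add(Z, mul(add(add(SZ, Z), mul(Z, Z)), SSSZ))))))))
  step 14: S(S(S(S(S(S(mul(add(add(SZ, Z), mul(Z, Z)), SSSZ)))))))
  step 15: S(S(S(S(S(S(mul(add(S(add(Z, Z)), mul(Z, Z)), SSSZ)))))))
  step 16: S(S(S(S(S(S(mul(S(add(add(Z, Z), mul(Z, Z))), SSSZ)))))))
  step 17: S(S(S(S(S(S(add(SSSZ, mul(add(add(Z, Z), mul(Z, Z)), SSSZ))))))))
  step 18: S(S(S(S(S(S(S(add(SSZ, mul(add(add(Z, Z), mul(Z, Z)), SSSZ)))))))))
  step 19: S(S(S(S(S(S(S(S(add(SZ, mul(add(add(Z, Z), mul(Z, Z)), SSSZ))))))))))
  step 20: S(S(S(S(S(S(S(S(S(add(Z, mul(add(add(Z, Z), mul(Z, Z)), SSSZ)))))))))))
  step 21: S(S(S(S(S(S(S(S(S(mul(add(add(Z, Z), mul(Z, Z)), SSSZ))))))))))
  step 22: S(S(S(S(S(S(S(S(S(mul(add(Z, mul(Z, Z)), SSSZ))))))))))
  step 23: S(S(S(S(S(S(S(S(S(mul(mul(Z, Z), SSSZ))))))))))
  step 24: S(S(S(S(S(S(S(S(S(mul(Z, SSSZ))))))))))
  step 25: S^9(Z)

Answer: YES — reaches normal form S^9(Z) in 25 ≤ 26 steps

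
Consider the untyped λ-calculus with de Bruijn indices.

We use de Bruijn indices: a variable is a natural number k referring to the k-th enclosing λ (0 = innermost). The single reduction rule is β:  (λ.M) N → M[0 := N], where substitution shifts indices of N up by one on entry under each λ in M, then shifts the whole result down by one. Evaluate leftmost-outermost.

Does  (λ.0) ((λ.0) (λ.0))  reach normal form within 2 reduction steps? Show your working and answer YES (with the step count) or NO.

  start: (λ.0) ((λ.0) (λ.0))
  step 1: (λ.0) (λ.0)
  step 2: λ.0

Answer: YES — reaches normal form λ.0 in 2 ≤ 2 steps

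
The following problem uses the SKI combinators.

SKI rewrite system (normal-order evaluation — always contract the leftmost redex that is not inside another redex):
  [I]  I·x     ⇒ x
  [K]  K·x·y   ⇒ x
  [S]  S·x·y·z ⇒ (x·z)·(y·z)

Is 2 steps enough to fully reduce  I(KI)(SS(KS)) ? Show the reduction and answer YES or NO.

Answer: YES — reaches normal form I in 2 ≤ 2 steps

Derivation:
  start: I(KI)(SS(KS))
  step 1: KI(SS(KS))
  step 2: I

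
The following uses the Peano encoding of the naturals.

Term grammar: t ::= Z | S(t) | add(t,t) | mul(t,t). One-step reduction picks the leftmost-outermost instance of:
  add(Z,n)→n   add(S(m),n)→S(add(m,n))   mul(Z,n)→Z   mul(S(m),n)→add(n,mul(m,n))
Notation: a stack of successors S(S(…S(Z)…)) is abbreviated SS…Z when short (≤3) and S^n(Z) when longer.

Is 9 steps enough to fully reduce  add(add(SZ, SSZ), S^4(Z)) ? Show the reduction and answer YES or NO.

  start: add(add(SZ, SSZ), S^4(Z))
  [1] add(S(add(Z, SSZ)), S^4(Z))
  [2] S(add(add(Z, SSZ), S^4(Z)))
  [3] S(add(SSZ, S^4(Z)))
  [4] S(S(add(SZ, S^4(Z))))
  [5] S(S(S(add(Z, S^4(Z)))))
  [6] S^7(Z)

Answer: YES — reaches normal form S^7(Z) in 6 ≤ 9 steps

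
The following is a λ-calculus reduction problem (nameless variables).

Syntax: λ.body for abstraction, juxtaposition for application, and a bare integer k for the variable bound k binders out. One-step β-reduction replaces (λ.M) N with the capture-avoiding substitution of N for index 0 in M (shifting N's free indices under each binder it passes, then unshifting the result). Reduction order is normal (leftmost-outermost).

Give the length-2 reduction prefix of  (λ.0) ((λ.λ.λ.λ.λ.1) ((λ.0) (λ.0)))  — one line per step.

Answer: after 2 steps: λ.λ.λ.λ.1

Reduction:
  start: (λ.0) ((λ.λ.λ.λ.λ.1) ((λ.0) (λ.0)))
  [1] (λ.λ.λ.λ.λ.1) ((λ.0) (λ.0))
  [2] λ.λ.λ.λ.1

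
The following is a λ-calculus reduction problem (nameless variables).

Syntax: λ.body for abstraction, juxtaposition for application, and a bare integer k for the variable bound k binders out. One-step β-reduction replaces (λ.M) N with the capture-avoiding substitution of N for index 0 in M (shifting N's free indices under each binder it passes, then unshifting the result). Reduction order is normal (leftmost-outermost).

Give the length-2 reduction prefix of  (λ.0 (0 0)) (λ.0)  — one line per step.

  start: (λ.0 (0 0)) (λ.0)
  step 1: (λ.0) ((λ.0) (λ.0))
  step 2: (λ.0) (λ.0)

Answer: after 2 steps: (λ.0) (λ.0)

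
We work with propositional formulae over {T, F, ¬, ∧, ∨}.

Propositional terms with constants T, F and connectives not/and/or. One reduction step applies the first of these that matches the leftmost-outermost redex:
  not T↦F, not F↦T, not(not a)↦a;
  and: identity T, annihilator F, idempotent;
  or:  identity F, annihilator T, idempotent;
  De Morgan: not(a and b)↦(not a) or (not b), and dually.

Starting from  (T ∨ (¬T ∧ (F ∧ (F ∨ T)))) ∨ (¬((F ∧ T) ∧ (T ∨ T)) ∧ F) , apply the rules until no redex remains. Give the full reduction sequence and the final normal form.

  start: (T ∨ (¬T ∧ (F ∧ (F ∨ T)))) ∨ (¬((F ∧ T) ∧ (T ∨ T)) ∧ F)
  →1  T ∨ (¬((F ∧ T) ∧ (T ∨ T)) ∧ F)
  →2  T

Answer: normal form = T  (in 2 steps)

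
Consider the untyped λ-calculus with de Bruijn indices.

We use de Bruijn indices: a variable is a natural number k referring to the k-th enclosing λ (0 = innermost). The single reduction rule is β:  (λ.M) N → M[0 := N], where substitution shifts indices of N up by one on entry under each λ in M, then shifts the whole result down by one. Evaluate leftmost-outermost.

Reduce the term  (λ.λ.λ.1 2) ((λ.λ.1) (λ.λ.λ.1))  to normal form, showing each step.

Answer: normal form = λ.λ.1 (λ.λ.λ.λ.1)  (in 2 steps)

Reduction:
  start: (λ.λ.λ.1 2) ((λ.λ.1) (λ.λ.λ.1))
  →1  λ.λ.1 ((λ.λ.1) (λ.λ.λ.1))
  →2  λ.λ.1 (λ.λ.λ.λ.1)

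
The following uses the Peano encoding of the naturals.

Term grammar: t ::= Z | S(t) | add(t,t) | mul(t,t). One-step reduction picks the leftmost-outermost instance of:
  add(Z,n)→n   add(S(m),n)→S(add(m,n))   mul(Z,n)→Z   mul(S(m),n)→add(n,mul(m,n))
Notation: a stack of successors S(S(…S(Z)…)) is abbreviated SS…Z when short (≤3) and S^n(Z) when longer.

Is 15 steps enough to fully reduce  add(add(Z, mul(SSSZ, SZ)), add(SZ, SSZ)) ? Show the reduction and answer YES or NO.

Answer: NO — after 15 steps the term is S(S(S(add(SZ, SSZ)))), not yet normal

Working:
  start: add(add(Z, mul(SSSZ, SZ)), add(SZ, SSZ))
  →1  add(mul(SSSZ, SZ), add(SZ, SSZ))
  →2  add(add(SZ, mul(SSZ, SZ)), add(SZ, SSZ))
  →3  add(S(add(Z, mul(SSZ, SZ))), add(SZ, SSZ))
  →4  S(add(add(Z, mul(SSZ, SZ)), add(SZ, SSZ)))
  →5  S(add(mul(SSZ, SZ), add(SZ, SSZ)))
  →6  S(add(add(SZ, mul(SZ, SZ)), add(SZ, SSZ)))
  →7  S(add(S(add(Z, mul(SZ, SZ))), add(SZ, SSZ)))
  →8  S(S(add(add(Z, mul(SZ, SZ)), add(SZ, SSZ))))
  →9  S(S(add(mul(SZ, SZ), add(SZ, SSZ))))
  →10  S(S(add(add(SZ, mul(Z, SZ)), add(SZ, SSZ))))
  →11  S(S(add(S(add(Z, mul(Z, SZ))), add(SZ, SSZ))))
  →12  S(S(S(add(add(Z, mul(Z, SZ)), add(SZ, SSZ)))))
  →13  S(S(S(add(mul(Z, SZ), add(SZ, SSZ)))))
  →14  S(S(S(add(Z, add(SZ, SSZ)))))
  →15  S(S(S(add(SZ, SSZ))))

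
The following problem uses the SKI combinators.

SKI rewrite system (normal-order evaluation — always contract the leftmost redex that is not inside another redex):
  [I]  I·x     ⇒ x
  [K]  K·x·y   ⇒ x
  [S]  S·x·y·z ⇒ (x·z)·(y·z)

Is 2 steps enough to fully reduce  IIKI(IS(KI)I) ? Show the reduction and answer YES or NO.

Answer: NO — after 2 steps the term is KI(IS(KI)I), not yet normal

Derivation:
  start: IIKI(IS(KI)I)
  →1  IKI(IS(KI)I)
  →2  KI(IS(KI)I)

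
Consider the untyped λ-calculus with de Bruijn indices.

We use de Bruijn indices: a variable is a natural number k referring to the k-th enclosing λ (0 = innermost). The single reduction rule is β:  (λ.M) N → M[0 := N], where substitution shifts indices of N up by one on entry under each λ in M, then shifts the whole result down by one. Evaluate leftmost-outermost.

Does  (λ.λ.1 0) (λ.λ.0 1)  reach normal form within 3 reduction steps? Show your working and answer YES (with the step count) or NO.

Answer: YES — reaches normal form λ.λ.0 1 in 2 ≤ 3 steps

Derivation:
  start: (λ.λ.1 0) (λ.λ.0 1)
  step 1: λ.(λ.λ.0 1) 0
  step 2: λ.λ.0 1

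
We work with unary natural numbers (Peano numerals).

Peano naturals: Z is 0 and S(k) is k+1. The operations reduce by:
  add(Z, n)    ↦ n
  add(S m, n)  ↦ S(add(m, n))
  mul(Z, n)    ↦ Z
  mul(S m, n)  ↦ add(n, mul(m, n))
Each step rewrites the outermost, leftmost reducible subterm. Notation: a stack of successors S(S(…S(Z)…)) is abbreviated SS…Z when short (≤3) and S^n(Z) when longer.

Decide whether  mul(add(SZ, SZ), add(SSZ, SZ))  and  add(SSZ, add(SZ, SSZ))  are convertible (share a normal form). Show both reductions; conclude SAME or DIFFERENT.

Term A:
  start: mul(add(SZ, SZ), add(SSZ, SZ))
  →1  mul(S(add(Z, SZ)), add(SSZ, SZ))
  →2  add(add(SSZ, SZ), mul(add(Z, SZ), add(SSZ, SZ)))
  →3  add(S(add(SZ, SZ)), mul(add(Z, SZ), add(SSZ, SZ)))
  →4  S(add(add(SZ, SZ), mul(add(Z, SZ), add(SSZ, SZ))))
  →5  S(add(S(add(Z, SZ)), mul(add(Z, SZ), add(SSZ, SZ))))
  →6  S(S(add(add(Z, SZ), mul(add(Z, SZ), add(SSZ, SZ)))))
  →7  S(S(add(SZ, mul(add(Z, SZ), add(SSZ, SZ)))))
  →8  S(S(S(add(Z, mul(add(Z, SZ), add(SSZ, SZ))))))
  →9  S(S(S(mul(add(Z, SZ), add(SSZ, SZ)))))
  →10  S(S(S(mul(SZ, add(SSZ, SZ)))))
  →11  S(S(S(add(add(SSZ, SZ), mul(Z, add(SSZ, SZ))))))
  →12  S(S(S(add(S(add(SZ, SZ)), mul(Z, add(SSZ, SZ))))))
  →13  S(S(S(S(add(add(SZ, SZ), mul(Z, add(SSZ, SZ)))))))
  →14  S(S(S(S(add(S(add(Z, SZ)), mul(Z, add(SSZ, SZ)))))))
  →15  S(S(S(S(S(add(add(Z, SZ), mul(Z, add(SSZ, SZ))))))))
  →16  S(S(S(S(S(add(SZ, mul(Z, add(SSZ, SZ))))))))
  →17  S(S(S(S(S(S(add(Z, mul(Z, add(SSZ, SZ)))))))))
  →18  S(S(S(S(S(S(mul(Z, add(SSZ, SZ))))))))
  →19  S^6(Z)

Term B:
  start: add(SSZ, add(SZ, SSZ))
  →1  S(add(SZ, add(SZ, SSZ)))
  →2  S(S(add(Z, add(SZ, SSZ))))
  →3  S(S(add(SZ, SSZ)))
  →4  S(S(S(add(Z, SSZ))))
  →5  S^5(Z)

Answer: DIFFERENT — A ⇓ S^6(Z), B ⇓ S^5(Z)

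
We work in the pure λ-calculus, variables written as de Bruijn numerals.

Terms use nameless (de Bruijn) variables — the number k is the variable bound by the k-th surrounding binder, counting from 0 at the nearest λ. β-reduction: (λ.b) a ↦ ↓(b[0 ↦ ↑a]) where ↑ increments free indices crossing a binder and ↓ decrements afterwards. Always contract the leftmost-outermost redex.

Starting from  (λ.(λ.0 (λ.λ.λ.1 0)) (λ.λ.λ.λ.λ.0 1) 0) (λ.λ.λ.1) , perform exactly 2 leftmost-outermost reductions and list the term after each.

Answer: after 2 steps: (λ.λ.λ.λ.λ.0 1) (λ.λ.λ.1 0) (λ.λ.λ.1)

Derivation:
  start: (λ.(λ.0 (λ.λ.λ.1 0)) (λ.λ.λ.λ.λ.0 1) 0) (λ.λ.λ.1)
  [1] (λ.0 (λ.λ.λ.1 0)) (λ.λ.λ.λ.λ.0 1) (λ.λ.λ.1)
  [2] (λ.λ.λ.λ.λ.0 1) (λ.λ.λ.1 0) (λ.λ.λ.1)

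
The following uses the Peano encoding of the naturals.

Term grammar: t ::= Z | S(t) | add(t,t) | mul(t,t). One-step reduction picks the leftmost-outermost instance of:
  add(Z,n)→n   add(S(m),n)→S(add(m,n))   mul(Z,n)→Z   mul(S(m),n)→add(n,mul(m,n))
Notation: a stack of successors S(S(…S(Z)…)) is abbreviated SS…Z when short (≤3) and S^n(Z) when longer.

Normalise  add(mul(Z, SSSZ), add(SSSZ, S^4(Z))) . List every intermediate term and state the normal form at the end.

  start: add(mul(Z, SSSZ), add(SSSZ, S^4(Z)))
  step 1: add(Z, add(SSSZ, S^4(Z)))
  step 2: add(SSSZ, S^4(Z))
  step 3: S(add(SSZ, S^4(Z)))
  step 4: S(S(add(SZ, S^4(Z))))
  step 5: S(S(S(add(Z, S^4(Z)))))
  step 6: S^7(Z)

Answer: normal form = S^7(Z)  (in 6 steps)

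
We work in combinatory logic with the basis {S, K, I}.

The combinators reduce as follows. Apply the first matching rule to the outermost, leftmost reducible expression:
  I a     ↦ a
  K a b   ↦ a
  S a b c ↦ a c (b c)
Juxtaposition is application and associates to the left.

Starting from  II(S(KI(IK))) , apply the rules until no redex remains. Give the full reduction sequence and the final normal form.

Answer: normal form = SI  (in 3 steps)

Working:
  start: II(S(KI(IK)))
  →1  I(S(KI(IK)))
  →2  S(KI(IK))
  →3  SI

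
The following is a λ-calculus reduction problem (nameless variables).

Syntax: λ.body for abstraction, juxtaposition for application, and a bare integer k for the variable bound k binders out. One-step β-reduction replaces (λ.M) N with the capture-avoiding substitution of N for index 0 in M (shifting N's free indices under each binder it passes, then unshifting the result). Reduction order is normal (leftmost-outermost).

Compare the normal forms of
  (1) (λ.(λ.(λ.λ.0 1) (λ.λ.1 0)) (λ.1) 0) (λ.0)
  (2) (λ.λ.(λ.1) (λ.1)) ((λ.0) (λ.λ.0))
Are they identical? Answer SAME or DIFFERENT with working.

Term A:
  start: (λ.(λ.(λ.λ.0 1) (λ.λ.1 0)) (λ.1) 0) (λ.0)
  →1  (λ.(λ.λ.0 1) (λ.λ.1 0)) (λ.λ.0) (λ.0)
  →2  (λ.λ.0 1) (λ.λ.1 0) (λ.0)
  →3  (λ.0 (λ.λ.1 0)) (λ.0)
  →4  (λ.0) (λ.λ.1 0)
  →5  λ.λ.1 0

Term B:
  start: (λ.λ.(λ.1) (λ.1)) ((λ.0) (λ.λ.0))
  →1  λ.(λ.1) (λ.1)
  →2  λ.0

Answer: DIFFERENT — A ⇓ λ.λ.1 0, B ⇓ λ.0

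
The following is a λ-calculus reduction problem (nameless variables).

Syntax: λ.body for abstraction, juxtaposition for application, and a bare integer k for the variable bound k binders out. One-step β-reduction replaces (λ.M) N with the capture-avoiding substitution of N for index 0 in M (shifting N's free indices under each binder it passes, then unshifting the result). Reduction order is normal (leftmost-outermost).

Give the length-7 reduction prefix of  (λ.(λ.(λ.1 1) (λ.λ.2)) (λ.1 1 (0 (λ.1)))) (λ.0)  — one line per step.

Answer: after 7 steps: (λ.0) (λ.0) ((λ.λ.(λ.0) (λ.0) (0 (λ.1))) (λ.λ.λ.(λ.0) (λ.0) (0 (λ.1))))

Working:
  start: (λ.(λ.(λ.1 1) (λ.λ.2)) (λ.1 1 (0 (λ.1)))) (λ.0)
  step 1: (λ.(λ.1 1) (λ.λ.2)) (λ.(λ.0) (λ.0) (0 (λ.1)))
  step 2: (λ.(λ.(λ.0) (λ.0) (0 (λ.1))) (λ.(λ.0) (λ.0) (0 (λ.1)))) (λ.λ.λ.(λ.0) (λ.0) (0 (λ.1)))
  step 3: (λ.(λ.0) (λ.0) (0 (λ.1))) (λ.(λ.0) (λ.0) (0 (λ.1)))
  step 4: (λ.0) (λ.0) ((λ.(λ.0) (λ.0) (0 (λ.1))) (λ.λ.(λ.0) (λ.0) (0 (λ.1))))
  step 5: (λ.0) ((λ.(λ.0) (λ.0) (0 (λ.1))) (λ.λ.(λ.0) (λ.0) (0 (λ.1))))
  step 6: (λ.(λ.0) (λ.0) (0 (λ.1))) (λ.λ.(λ.0) (λ.0) (0 (λ.1)))
  step 7: (λ.0) (λ.0) ((λ.λ.(λ.0) (λ.0) (0 (λ.1))) (λ.λ.λ.(λ.0) (λ.0) (0 (λ.1))))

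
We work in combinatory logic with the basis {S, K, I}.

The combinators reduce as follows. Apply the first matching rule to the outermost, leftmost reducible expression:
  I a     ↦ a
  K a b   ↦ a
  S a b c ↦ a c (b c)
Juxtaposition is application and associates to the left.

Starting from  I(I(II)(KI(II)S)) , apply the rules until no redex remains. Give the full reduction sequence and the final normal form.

  start: I(I(II)(KI(II)S))
  [1] I(II)(KI(II)S)
  [2] II(KI(II)S)
  [3] I(KI(II)S)
  [4] KI(II)S
  [5] IS
  [6] S

Answer: normal form = S  (in 6 steps)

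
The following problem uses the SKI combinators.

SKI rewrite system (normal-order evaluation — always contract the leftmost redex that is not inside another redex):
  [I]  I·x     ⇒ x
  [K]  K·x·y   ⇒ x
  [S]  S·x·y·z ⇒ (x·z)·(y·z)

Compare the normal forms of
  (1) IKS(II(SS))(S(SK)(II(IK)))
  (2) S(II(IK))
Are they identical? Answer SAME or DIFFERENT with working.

Term A:
  start: IKS(II(SS))(S(SK)(II(IK)))
  step 1: KS(II(SS))(S(SK)(II(IK)))
  step 2: S(S(SK)(II(IK)))
  step 3: S(S(SK)(I(IK)))
  step 4: S(S(SK)(IK))
  step 5: S(S(SK)K)

Term B:
  start: S(II(IK))
  step 1: S(I(IK))
  step 2: S(IK)
  step 3: SK

Answer: DIFFERENT — A ⇓ S(S(SK)K), B ⇓ SK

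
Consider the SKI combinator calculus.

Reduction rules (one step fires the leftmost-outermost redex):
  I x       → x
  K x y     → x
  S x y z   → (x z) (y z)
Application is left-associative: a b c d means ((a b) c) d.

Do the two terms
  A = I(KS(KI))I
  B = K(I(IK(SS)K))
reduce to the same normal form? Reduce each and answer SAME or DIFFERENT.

Term A:
  start: I(KS(KI))I
  →1  KS(KI)I
  →2  SI

Term B:
  start: K(I(IK(SS)K))
  →1  K(IK(SS)K)
  →2  K(K(SS)K)
  →3  K(SS)

Answer: DIFFERENT — A ⇓ SI, B ⇓ K(SS)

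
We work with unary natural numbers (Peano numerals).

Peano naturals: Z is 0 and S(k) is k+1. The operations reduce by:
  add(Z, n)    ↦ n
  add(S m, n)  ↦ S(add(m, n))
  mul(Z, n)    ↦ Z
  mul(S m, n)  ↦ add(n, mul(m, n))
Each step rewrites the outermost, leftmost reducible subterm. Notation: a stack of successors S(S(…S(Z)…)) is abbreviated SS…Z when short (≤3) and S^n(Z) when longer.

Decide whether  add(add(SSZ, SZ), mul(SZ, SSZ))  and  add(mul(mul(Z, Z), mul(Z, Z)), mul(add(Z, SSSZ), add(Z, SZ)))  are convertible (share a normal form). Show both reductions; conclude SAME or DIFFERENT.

Term A:
  start: add(add(SSZ, SZ), mul(SZ, SSZ))
  →1  add(S(add(SZ, SZ)), mul(SZ, SSZ))
  →2  S(add(add(SZ, SZ), mul(SZ, SSZ)))
  →3  S(add(S(add(Z, SZ)), mul(SZ, SSZ)))
  →4  S(S(add(add(Z, SZ), mul(SZ, SSZ))))
  →5  S(S(add(SZ, mul(SZ, SSZ))))
  →6  S(S(S(add(Z, mul(SZ, SSZ)))))
  →7  S(S(S(mul(SZ, SSZ))))
  →8  S(S(S(add(SSZ, mul(Z, SSZ)))))
  →9  S(S(S(S(add(SZ, mul(Z, SSZ))))))
  →10  S(S(S(S(S(add(Z, mul(Z, SSZ)))))))
  →11  S(S(S(S(S(mul(Z, SSZ))))))
  →12  S^5(Z)

Term B:
  start: add(mul(mul(Z, Z), mul(Z, Z)), mul(add(Z, SSSZ), add(Z, SZ)))
  →1  add(mul(Z, mul(Z, Z)), mul(add(Z, SSSZ), add(Z, SZ)))
  →2  add(Z, mul(add(Z, SSSZ), add(Z, SZ)))
  →3  mul(add(Z, SSSZ), add(Z, SZ))
  →4  mul(SSSZ, add(Z, SZ))
  →5  add(add(Z, SZ), mul(SSZ, add(Z, SZ)))
  →6  add(SZ, mul(SSZ, add(Z, SZ)))
  →7  S(add(Z, mul(SSZ, add(Z, SZ))))
  →8  S(mul(SSZ, add(Z, SZ)))
  →9  S(add(add(Z, SZ), mul(SZ, add(Z, SZ))))
  →10  S(add(SZ, mul(SZ, add(Z, SZ))))
  →11  S(S(add(Z, mul(SZ, add(Z, SZ)))))
  →12  S(S(mul(SZ, add(Z, SZ))))
  →13  S(S(add(add(Z, SZ), mul(Z, add(Z, SZ)))))
  →14  S(S(add(SZ, mul(Z, add(Z, SZ)))))
  →15  S(S(S(add(Z, mul(Z, add(Z, SZ))))))
  →16  S(S(S(mul(Z, add(Z, SZ)))))
  →17  SSSZ

Answer: DIFFERENT — A ⇓ S^5(Z), B ⇓ SSSZ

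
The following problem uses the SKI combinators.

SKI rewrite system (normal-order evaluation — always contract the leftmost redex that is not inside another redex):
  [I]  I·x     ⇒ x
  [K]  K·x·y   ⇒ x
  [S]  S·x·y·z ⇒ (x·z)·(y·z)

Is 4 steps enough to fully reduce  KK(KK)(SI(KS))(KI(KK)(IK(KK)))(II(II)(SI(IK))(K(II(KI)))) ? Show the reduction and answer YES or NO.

Answer: NO — after 4 steps the term is II(II)(SI(IK))(K(II(KI)))(KS(II(II)(SI(IK))(K(II(KI))))), not yet normal

Working:
  start: KK(KK)(SI(KS))(KI(KK)(IK(KK)))(II(II)(SI(IK))(K(II(KI))))
  step 1: K(SI(KS))(KI(KK)(IK(KK)))(II(II)(SI(IK))(K(II(KI))))
  step 2: SI(KS)(II(II)(SI(IK))(K(II(KI))))
  step 3: I(II(II)(SI(IK))(K(II(KI))))(KS(II(II)(SI(IK))(K(II(KI)))))
  step 4: II(II)(SI(IK))(K(II(KI)))(KS(II(II)(SI(IK))(K(II(KI)))))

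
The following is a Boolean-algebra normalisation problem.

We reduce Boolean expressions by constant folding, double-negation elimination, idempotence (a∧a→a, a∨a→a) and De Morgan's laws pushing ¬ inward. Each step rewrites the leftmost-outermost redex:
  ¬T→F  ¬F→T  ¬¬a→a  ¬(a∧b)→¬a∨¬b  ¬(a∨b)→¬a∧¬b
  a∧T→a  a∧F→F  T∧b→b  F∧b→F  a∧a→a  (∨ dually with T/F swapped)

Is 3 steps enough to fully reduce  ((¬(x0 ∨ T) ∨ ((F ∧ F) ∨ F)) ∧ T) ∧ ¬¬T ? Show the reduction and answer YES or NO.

Answer: NO — after 3 steps the term is ((¬x0 ∧ F) ∨ ((F ∧ F) ∨ F)) ∧ ¬¬T, not yet normal

Derivation:
  start: ((¬(x0 ∨ T) ∨ ((F ∧ F) ∨ F)) ∧ T) ∧ ¬¬T
  [1] (¬(x0 ∨ T) ∨ ((F ∧ F) ∨ F)) ∧ ¬¬T
  [2] ((¬x0 ∧ ¬T) ∨ ((F ∧ F) ∨ F)) ∧ ¬¬T
  [3] ((¬x0 ∧ F) ∨ ((F ∧ F) ∨ F)) ∧ ¬¬T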